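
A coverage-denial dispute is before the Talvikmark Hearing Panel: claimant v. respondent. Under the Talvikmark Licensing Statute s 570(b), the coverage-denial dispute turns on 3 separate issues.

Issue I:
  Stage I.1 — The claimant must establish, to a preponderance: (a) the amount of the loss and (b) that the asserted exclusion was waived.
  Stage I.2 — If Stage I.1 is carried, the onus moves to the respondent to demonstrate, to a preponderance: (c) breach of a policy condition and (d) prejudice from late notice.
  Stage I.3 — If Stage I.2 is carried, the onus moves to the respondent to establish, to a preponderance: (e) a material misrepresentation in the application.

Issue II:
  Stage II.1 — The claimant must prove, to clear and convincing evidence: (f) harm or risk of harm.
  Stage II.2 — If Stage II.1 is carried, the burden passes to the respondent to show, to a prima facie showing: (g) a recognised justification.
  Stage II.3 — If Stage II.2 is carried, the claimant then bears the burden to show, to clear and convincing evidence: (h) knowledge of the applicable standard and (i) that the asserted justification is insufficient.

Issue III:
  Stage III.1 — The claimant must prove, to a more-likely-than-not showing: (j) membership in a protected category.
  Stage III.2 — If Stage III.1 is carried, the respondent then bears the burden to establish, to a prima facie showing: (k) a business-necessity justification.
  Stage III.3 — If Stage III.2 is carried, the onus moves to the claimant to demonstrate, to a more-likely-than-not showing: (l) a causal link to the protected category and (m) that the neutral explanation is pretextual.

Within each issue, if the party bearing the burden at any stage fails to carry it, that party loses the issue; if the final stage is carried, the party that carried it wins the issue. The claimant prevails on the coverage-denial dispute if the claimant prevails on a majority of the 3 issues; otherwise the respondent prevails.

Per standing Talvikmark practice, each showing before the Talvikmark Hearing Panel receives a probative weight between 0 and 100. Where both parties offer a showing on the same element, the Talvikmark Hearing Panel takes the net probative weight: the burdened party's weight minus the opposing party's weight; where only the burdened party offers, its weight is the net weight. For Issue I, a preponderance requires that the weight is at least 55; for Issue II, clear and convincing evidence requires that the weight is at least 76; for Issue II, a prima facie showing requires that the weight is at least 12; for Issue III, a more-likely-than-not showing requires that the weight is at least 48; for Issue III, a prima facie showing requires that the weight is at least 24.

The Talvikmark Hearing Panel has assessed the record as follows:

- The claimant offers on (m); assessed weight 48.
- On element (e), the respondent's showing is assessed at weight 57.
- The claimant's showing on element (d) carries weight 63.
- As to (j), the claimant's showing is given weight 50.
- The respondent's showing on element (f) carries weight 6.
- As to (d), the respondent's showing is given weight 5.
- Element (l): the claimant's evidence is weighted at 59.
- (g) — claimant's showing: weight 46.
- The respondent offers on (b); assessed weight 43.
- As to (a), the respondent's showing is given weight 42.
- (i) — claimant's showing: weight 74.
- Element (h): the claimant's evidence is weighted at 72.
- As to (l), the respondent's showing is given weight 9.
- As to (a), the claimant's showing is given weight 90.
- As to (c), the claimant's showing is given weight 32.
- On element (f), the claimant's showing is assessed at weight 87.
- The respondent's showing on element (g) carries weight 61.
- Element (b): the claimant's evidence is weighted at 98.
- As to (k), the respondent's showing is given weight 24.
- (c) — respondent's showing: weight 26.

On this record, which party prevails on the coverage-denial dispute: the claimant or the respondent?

respondent

— Issue I —
Stage I.1 — burden on claimant; standard: a preponderance (weight is at least 55).
    (a): 90 − 42 = 48 < 55 [not met]
    (b): 98 − 43 = 55 ≥ 55 [met]
  Not every element is met, so the claimant fails to carry Stage I.1.
The analysis ends at Stage I.1; the respondent prevails on this issue.
— Issue II —
At Stage II.1 the claimant must meet clear and convincing evidence (weight is at least 76): on (f) the weight is 87 less the opposing 6 gives net 81, which does reach 76, so (f) meets the standard.
  The claimant carries Stage II.1; the respondent now bears the burden.
At Stage II.2 the respondent must meet a prima facie showing (weight is at least 12): on (g) the weight is 61 less the opposing 46 gives net 15, which does reach 12, so (g) meets the standard.
  The respondent carries Stage II.2; the claimant now bears the burden.
At Stage II.3 the claimant must meet clear and convincing evidence (weight is at least 76): on (h) the weight is 72, < 76, so (h) does not meet the standard; on (i) the weight is 74, which does not reach 76, so (i) does not meet the standard.
  Stage II.3 not carried; the claimant fails its burden.
So the respondent prevails on this issue.
— Issue III —
At Stage III.1 the claimant must meet a more-likely-than-not showing (weight is at least 48): on (j) the weight is 50, ≥ 48, so (j) meets the standard.
  Stage III.1 is satisfied; the onus moves to the respondent.
At Stage III.2 the respondent must meet a prima facie showing (weight is at least 24): on (k) the weight is 24, which does reach 24, so (k) meets the standard.
  Stage III.2 carried; the burden shifts to the claimant.
At Stage III.3 the claimant must meet a more-likely-than-not showing (weight is at least 48): on (l) the weight is 59 less the opposing 9 gives net 50, ≥ 48, so (l) meets the standard; on (m) the weight is 48, ≥ 48, so (m) meets the standard.
  Stage III.3 carried; the final stage is satisfied.
Every stage carried; the claimant prevails on this issue.
Per-issue: Issue I → respondent; Issue II → respondent; Issue III → claimant. The claimant must prevail on a majority of issues; overall, the respondent prevails.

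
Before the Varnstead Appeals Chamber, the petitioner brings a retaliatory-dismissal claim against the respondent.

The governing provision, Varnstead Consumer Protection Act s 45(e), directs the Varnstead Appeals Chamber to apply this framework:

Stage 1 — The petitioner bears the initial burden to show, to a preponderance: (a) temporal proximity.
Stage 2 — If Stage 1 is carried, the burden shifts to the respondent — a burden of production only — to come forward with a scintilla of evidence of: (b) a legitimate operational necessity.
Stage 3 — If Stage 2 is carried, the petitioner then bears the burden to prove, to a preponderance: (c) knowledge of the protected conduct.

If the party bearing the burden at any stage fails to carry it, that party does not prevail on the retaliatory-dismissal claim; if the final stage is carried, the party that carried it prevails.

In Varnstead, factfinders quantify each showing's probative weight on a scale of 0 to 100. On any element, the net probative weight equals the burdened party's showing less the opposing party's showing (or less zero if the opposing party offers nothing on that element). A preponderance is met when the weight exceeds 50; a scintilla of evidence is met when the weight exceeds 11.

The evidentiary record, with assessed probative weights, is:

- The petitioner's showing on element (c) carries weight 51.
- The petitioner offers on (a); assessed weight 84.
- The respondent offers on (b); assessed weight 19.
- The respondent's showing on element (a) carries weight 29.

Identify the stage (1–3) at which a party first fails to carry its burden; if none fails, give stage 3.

stage 3

Stage 1 (petitioner, a preponderance, weight exceeds 50): (a) net 84−29=55 > 50 — meets.
  All elements met. The burden passes to the respondent.
Stage 2 (respondent, a scintilla of evidence, weight exceeds 11): (b) 19 > 11 — meets.
  Stage 2 is satisfied; the onus moves to the petitioner.
Stage 3 (petitioner, a preponderance, weight exceeds 50): (c) 51 > 50 — meets.
  Stage 3 carried; the final stage is satisfied.
All stages carried — the petitioner prevails.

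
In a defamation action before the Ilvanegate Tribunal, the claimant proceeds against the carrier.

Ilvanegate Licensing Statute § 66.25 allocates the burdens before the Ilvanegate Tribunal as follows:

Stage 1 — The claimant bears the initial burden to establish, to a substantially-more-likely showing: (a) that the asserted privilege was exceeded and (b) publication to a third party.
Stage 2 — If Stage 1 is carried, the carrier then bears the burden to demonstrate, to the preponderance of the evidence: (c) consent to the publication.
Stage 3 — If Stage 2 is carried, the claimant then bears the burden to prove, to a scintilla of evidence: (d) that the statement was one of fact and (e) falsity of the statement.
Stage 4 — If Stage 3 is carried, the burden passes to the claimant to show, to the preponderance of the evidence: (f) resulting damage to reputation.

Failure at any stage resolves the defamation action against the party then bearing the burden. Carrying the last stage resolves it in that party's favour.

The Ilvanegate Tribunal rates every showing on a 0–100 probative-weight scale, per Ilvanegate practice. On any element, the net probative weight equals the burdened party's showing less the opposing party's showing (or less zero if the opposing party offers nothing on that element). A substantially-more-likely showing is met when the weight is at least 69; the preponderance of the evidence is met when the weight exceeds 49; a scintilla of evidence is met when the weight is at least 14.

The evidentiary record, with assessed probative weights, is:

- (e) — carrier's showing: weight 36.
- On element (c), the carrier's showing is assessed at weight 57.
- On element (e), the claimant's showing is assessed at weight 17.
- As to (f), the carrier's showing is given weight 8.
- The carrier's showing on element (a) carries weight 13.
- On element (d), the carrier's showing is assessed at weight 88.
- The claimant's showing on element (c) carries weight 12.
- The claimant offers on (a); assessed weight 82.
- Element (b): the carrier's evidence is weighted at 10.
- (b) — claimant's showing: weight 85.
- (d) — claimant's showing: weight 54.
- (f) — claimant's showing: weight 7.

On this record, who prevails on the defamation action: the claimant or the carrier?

At Stage 1 the claimant must meet a substantially-more-likely showing (weight is at least 69): on (a) the weight is 82 less the opposing 13 gives net 69, which does reach 69, so (a) meets the standard; on (b) the weight is 85 less the opposing 10 gives net 75, which does reach 69, so (b) meets the standard.
  The claimant carries Stage 1; the carrier now bears the burden.
At Stage 2 the carrier must meet the preponderance of the evidence (weight exceeds 49): on (c) the weight is 57 less the opposing 12 gives net 45, ≤ 49, so (c) does not meet the standard.
  Stage 2 not carried; the carrier fails its burden.
The analysis ends at Stage 2; the claimant prevails.

claimant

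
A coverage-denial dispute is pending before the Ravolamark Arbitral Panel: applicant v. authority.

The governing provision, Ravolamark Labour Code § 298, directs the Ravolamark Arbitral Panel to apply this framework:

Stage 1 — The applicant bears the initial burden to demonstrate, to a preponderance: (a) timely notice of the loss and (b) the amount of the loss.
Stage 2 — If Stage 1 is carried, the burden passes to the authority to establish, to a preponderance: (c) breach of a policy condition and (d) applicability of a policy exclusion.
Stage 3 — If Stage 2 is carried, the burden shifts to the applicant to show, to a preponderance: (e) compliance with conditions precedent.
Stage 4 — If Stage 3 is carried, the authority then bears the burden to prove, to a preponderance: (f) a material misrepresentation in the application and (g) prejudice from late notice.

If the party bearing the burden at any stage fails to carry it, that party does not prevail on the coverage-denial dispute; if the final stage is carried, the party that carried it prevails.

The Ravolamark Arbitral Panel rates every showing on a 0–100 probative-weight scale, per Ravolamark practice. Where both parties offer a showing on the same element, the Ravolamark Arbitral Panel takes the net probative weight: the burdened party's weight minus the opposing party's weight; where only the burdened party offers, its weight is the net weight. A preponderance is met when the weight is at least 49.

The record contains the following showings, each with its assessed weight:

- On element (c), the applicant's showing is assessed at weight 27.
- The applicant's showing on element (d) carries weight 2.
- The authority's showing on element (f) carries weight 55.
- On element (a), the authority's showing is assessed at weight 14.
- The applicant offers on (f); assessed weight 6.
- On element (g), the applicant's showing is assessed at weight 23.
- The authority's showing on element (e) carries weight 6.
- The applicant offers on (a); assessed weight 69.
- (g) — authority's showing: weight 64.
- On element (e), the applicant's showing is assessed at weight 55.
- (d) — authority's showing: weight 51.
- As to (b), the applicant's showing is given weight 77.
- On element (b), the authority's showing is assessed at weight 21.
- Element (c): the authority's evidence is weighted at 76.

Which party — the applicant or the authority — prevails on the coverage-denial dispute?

applicant

At Stage 1 the applicant must meet a preponderance (weight is at least 49): on (a) the weight is 69 less the opposing 14 gives net 55, which does reach 49, so (a) meets the standard; on (b) the weight is 77 less the opposing 21 gives net 56, ≥ 49, so (b) meets the standard.
  Stage 1 is satisfied; the onus moves to the authority.
At Stage 2 the authority must meet a preponderance (weight is at least 49): on (c) the weight is 76 less the opposing 27 gives net 49, ≥ 49, so (c) meets the standard; on (d) the weight is 51 less the opposing 2 gives net 49, which does reach 49, so (d) meets the standard.
  All elements met. The burden passes to the applicant.
At Stage 3 the applicant must meet a preponderance (weight is at least 49): on (e) the weight is 55 less the opposing 6 gives net 49, ≥ 49, so (e) meets the standard.
  Stage 3 is satisfied; the onus moves to the authority.
At Stage 4 the authority must meet a preponderance (weight is at least 49): on (f) the weight is 55 less the opposing 6 gives net 49, which does reach 49, so (f) meets the standard; on (g) the weight is 64 less the opposing 23 gives net 41, < 49, so (g) does not meet the standard.
  The authority does not carry Stage 4.
The analysis ends at Stage 4; the applicant prevails.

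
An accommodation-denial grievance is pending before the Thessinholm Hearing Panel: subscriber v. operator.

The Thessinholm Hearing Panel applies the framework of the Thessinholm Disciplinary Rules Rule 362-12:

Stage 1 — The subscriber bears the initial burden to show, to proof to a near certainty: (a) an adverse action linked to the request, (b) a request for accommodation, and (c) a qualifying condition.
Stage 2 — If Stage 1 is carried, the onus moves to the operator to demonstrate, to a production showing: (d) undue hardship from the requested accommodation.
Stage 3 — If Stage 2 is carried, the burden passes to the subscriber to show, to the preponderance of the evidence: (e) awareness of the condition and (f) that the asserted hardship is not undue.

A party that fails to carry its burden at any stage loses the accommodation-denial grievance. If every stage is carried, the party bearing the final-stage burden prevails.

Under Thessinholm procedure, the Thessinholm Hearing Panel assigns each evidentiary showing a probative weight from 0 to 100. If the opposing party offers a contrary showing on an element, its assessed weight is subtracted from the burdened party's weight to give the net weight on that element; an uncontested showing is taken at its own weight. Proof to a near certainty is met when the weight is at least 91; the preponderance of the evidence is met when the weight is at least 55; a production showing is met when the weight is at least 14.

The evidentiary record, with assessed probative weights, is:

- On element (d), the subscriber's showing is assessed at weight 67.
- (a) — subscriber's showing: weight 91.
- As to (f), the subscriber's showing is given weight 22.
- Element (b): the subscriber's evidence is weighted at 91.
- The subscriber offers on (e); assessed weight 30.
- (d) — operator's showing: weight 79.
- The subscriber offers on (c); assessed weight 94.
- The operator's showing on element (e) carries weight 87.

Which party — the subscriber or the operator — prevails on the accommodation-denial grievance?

Stage 1 — burden on subscriber; standard: proof to a near certainty (weight is at least 91).
    (a): 91 ≥ 91 [met]
    (b): 91 ≥ 91 [met]
    (c): 94 ≥ 91 [met]
  All elements met. The burden passes to the operator.
Stage 2 — burden on operator; standard: a production showing (weight is at least 14).
    (d): 79 − 67 = 12 < 14 [not met]
  Not every element is met, so the operator fails to carry Stage 2.
The subscriber prevails.

subscriber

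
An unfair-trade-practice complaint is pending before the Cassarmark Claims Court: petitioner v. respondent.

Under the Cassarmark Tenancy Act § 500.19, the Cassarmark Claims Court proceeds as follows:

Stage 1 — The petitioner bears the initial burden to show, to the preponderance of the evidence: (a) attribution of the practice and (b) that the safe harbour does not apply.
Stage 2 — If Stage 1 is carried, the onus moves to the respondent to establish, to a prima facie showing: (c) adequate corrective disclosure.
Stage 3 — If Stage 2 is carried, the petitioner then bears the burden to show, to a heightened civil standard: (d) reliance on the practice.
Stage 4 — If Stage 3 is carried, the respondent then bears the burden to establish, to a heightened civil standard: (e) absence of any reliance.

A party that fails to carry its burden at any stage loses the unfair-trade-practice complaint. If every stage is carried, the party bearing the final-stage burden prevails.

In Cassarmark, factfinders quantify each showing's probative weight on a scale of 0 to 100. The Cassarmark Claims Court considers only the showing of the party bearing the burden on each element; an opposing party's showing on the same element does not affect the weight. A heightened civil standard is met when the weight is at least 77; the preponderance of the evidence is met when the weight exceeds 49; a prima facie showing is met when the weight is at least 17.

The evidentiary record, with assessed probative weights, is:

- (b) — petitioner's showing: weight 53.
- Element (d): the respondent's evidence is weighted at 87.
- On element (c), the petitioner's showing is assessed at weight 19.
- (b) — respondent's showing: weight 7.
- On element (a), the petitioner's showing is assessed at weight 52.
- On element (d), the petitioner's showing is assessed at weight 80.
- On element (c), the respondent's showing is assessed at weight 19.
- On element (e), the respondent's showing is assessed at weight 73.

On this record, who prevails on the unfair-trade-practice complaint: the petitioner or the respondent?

At Stage 1 the petitioner must meet the preponderance of the evidence (weight exceeds 49): on (a) the weight is 52, which does exceed 49, so (a) meets the standard; on (b) the weight is 53 (the respondent's 7 is given no effect), > 49, so (b) meets the standard.
  All elements met. The burden passes to the respondent.
At Stage 2 the respondent must meet a prima facie showing (weight is at least 17): on (c) the weight is 19 (the petitioner's 19 is given no effect), ≥ 17, so (c) meets the standard.
  The respondent carries Stage 2; the petitioner now bears the burden.
At Stage 3 the petitioner must meet a heightened civil standard (weight is at least 77): on (d) the weight is 80 (the respondent's 87 is given no effect), ≥ 77, so (d) meets the standard.
  Stage 3 carried; the burden shifts to the respondent.
At Stage 4 the respondent must meet a heightened civil standard (weight is at least 77): on (e) the weight is 73, < 77, so (e) does not meet the standard.
  Stage 4 not carried; the respondent fails its burden.
The petitioner prevails.

petitioner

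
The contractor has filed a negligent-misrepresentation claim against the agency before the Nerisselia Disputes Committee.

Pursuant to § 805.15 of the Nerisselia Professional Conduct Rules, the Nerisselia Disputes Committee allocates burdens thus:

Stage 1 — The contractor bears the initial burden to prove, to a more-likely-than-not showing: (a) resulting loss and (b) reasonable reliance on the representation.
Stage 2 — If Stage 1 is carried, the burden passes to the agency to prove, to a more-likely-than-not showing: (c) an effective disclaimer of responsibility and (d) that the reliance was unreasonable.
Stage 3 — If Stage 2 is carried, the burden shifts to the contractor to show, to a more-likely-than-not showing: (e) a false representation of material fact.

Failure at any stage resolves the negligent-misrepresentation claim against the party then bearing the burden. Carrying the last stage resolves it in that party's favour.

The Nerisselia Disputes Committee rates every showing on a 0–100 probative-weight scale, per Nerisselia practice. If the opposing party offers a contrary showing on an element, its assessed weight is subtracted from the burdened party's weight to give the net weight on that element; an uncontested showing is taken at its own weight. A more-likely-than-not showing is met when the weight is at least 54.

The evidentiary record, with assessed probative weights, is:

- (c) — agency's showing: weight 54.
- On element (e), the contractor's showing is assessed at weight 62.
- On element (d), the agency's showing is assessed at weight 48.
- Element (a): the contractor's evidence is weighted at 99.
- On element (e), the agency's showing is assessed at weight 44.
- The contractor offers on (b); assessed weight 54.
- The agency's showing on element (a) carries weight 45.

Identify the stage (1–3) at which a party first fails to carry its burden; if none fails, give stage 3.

At Stage 1 the contractor must meet a more-likely-than-not showing (weight is at least 54): on (a) the weight is 99 less the opposing 45 gives net 54, ≥ 54, so (a) meets the standard; on (b) the weight is 54, which does reach 54, so (b) meets the standard.
  The contractor carries Stage 1; the agency now bears the burden.
At Stage 2 the agency must meet a more-likely-than-not showing (weight is at least 54): on (c) the weight is 54, ≥ 54, so (c) meets the standard; on (d) the weight is 48, < 54, so (d) does not meet the standard.
  Not every element is met, so the agency fails to carry Stage 2.
The analysis ends at Stage 2; the contractor prevails.

stage 2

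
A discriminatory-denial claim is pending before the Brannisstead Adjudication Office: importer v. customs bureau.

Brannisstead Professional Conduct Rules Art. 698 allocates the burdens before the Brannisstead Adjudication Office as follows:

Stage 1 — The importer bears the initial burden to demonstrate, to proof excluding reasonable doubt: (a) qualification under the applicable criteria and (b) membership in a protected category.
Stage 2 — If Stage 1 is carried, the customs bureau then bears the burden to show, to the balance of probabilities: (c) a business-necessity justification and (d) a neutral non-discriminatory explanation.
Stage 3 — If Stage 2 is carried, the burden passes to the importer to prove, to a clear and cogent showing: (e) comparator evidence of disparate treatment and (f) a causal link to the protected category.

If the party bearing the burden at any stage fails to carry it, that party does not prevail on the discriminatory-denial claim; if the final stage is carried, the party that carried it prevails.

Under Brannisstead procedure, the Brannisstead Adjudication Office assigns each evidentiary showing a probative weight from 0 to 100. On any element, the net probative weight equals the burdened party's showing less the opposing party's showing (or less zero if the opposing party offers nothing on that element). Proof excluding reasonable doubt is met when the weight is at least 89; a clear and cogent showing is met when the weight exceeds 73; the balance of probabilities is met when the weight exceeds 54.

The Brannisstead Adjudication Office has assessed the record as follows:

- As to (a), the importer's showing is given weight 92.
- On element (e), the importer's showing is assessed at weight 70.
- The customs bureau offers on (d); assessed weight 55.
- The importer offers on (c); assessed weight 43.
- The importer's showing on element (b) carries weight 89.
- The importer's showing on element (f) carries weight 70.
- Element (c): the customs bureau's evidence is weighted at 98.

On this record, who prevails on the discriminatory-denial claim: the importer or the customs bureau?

At Stage 1 the importer must meet proof excluding reasonable doubt (weight is at least 89): on (a) the weight is 92, ≥ 89, so (a) meets the standard; on (b) the weight is 89, which does reach 89, so (b) meets the standard.
  All elements met. The burden passes to the customs bureau.
At Stage 2 the customs bureau must meet the balance of probabilities (weight exceeds 54): on (c) the weight is 98 less the opposing 43 gives net 55, which does exceed 54, so (c) meets the standard; on (d) the weight is 55, > 54, so (d) meets the standard.
  All elements met. The burden passes to the importer.
At Stage 3 the importer must meet a clear and cogent showing (weight exceeds 73): on (e) the weight is 70, which does not exceed 73, so (e) does not meet the standard; on (f) the weight is 70, ≤ 73, so (f) does not meet the standard.
  Stage 3 not carried; the importer fails its burden.
So the customs bureau prevails.

customs bureau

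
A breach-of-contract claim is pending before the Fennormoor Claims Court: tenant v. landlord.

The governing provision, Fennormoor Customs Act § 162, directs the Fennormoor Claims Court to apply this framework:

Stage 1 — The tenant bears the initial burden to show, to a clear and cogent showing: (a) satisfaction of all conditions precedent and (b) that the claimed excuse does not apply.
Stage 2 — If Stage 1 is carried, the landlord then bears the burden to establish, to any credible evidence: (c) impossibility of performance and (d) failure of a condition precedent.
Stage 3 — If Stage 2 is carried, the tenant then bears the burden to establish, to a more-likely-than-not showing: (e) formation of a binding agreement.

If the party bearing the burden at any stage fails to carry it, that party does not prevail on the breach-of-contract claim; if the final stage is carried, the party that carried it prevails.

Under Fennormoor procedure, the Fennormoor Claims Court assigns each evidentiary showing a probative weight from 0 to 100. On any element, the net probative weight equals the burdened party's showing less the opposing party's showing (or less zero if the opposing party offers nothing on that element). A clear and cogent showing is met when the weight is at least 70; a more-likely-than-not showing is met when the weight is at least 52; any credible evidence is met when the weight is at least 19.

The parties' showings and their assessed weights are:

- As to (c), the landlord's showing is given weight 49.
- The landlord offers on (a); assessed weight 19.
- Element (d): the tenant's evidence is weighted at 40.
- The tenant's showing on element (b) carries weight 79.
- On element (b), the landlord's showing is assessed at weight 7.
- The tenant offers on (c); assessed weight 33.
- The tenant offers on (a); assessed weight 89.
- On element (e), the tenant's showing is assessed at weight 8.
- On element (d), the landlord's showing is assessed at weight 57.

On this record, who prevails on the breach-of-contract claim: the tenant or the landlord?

Stage 1 — burden on tenant; standard: a clear and cogent showing (weight is at least 70).
    (a): 89 − 19 = 70 ≥ 70 [met]
    (b): 79 − 7 = 72 ≥ 70 [met]
  Stage 1 carried; the burden shifts to the landlord.
Stage 2 — burden on landlord; standard: any credible evidence (weight is at least 19).
    (c): 49 − 33 = 16 < 19 [not met]
    (d): 57 − 40 = 17 < 19 [not met]
  The landlord does not carry Stage 2.
So the tenant prevails.

tenant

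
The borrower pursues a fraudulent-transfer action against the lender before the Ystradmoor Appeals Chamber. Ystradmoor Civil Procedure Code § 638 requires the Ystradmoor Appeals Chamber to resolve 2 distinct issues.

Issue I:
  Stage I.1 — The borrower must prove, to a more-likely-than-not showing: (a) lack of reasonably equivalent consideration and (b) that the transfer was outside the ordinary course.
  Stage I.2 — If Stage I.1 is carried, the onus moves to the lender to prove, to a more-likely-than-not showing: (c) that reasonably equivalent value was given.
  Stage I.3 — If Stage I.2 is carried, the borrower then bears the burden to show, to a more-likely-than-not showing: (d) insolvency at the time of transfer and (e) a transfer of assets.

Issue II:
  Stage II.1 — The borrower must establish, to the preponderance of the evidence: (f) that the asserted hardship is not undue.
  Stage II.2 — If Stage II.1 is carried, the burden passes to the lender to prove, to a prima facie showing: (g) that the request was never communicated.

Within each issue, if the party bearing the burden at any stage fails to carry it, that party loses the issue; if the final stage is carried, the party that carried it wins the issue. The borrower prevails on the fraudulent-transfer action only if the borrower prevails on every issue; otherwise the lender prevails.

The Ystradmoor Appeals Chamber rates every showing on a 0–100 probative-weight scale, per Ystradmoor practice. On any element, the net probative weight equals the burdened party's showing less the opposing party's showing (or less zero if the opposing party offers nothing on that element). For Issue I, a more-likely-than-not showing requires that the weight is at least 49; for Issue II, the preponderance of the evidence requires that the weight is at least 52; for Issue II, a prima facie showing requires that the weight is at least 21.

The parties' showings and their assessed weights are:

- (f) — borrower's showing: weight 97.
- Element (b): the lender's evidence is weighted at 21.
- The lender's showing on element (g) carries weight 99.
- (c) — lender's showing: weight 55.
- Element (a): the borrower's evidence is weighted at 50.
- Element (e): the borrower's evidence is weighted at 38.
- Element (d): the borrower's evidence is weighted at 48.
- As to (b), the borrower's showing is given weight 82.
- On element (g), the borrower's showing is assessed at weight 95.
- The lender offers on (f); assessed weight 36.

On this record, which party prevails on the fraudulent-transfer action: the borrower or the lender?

lender

— Issue I —
At Stage I.1 the borrower must meet a more-likely-than-not showing (weight is at least 49): on (a) the weight is 50, ≥ 49, so (a) meets the standard; on (b) the weight is 82 less the opposing 21 gives net 61, which does reach 49, so (b) meets the standard.
  The borrower carries Stage I.1; the lender now bears the burden.
At Stage I.2 the lender must meet a more-likely-than-not showing (weight is at least 49): on (c) the weight is 55, which does reach 49, so (c) meets the standard.
  Stage I.2 is satisfied; the onus moves to the borrower.
At Stage I.3 the borrower must meet a more-likely-than-not showing (weight is at least 49): on (d) the weight is 48, < 49, so (d) does not meet the standard; on (e) the weight is 38, < 49, so (e) does not meet the standard.
  The borrower does not carry Stage I.3.
The analysis ends at Stage I.3; the lender prevails on this issue.
— Issue II —
Stage II.1 — burden on borrower; standard: the preponderance of the evidence (weight is at least 52).
    (f): 97 − 36 = 61 ≥ 52 [met]
  Stage II.1 is satisfied; the onus moves to the lender.
Stage II.2 — burden on lender; standard: a prima facie showing (weight is at least 21).
    (g): 99 − 95 = 4 < 21 [not met]
  The lender does not carry Stage II.2.
The analysis ends at Stage II.2; the borrower prevails on this issue.
Per-issue: Issue I → lender; Issue II → borrower. The borrower must prevail on every issue; overall, the lender prevails.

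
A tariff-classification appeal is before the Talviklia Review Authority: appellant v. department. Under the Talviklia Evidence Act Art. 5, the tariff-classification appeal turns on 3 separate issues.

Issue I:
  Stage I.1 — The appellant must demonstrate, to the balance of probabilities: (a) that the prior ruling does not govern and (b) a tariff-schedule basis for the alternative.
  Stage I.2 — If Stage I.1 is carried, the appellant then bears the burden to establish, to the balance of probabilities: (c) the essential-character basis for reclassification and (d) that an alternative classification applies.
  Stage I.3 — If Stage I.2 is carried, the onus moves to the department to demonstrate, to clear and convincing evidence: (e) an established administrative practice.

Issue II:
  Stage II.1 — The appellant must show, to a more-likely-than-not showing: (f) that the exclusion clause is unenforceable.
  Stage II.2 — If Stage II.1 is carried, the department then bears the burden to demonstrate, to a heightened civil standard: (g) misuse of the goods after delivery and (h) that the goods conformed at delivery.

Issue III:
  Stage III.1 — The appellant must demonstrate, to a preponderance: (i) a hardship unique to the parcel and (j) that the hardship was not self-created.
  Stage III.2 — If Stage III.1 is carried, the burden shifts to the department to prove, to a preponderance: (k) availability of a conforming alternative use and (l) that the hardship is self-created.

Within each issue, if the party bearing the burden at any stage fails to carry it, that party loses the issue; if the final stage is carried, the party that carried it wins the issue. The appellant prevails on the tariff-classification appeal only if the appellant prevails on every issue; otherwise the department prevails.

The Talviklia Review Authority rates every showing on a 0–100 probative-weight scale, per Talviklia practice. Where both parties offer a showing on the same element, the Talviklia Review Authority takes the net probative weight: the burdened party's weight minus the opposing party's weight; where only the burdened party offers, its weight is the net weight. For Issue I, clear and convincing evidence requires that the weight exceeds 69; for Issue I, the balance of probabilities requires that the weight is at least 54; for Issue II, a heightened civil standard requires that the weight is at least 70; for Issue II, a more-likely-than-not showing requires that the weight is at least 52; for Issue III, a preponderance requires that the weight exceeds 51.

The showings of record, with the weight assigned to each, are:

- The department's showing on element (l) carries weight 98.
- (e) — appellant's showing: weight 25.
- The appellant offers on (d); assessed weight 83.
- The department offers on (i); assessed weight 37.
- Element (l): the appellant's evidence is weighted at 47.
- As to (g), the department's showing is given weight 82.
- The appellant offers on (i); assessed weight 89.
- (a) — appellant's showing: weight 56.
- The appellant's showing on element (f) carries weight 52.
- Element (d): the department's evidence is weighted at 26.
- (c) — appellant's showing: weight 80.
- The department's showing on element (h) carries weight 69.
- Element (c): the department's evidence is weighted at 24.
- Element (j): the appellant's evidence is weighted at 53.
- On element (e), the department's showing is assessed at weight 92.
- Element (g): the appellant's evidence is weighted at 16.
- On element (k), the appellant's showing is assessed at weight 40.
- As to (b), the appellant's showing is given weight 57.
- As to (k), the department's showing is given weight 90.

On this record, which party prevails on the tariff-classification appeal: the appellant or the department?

appellant

— Issue I —
Stage I.1 — burden on appellant; standard: the balance of probabilities (weight is at least 54).
    (a): 56 ≥ 54 [met]
    (b): 57 ≥ 54 [met]
  Stage I.1 carried; the burden remains with the appellant.
Stage I.2 — burden on appellant; standard: the balance of probabilities (weight is at least 54).
    (c): 80 − 24 = 56 ≥ 54 [met]
    (d): 83 − 26 = 57 ≥ 54 [met]
  Stage I.2 is satisfied; the onus moves to the department.
Stage I.3 — burden on department; standard: clear and convincing evidence (weight exceeds 69).
    (e): 92 − 25 = 67 ≤ 69 [not met]
  Stage I.3 not carried; the department fails its burden.
So the appellant prevails on this issue.
— Issue II —
Stage II.1 (appellant, a more-likely-than-not showing, weight is at least 52): (f) 52 ≥ 52 — meets.
  Stage II.1 is satisfied; the onus moves to the department.
Stage II.2 (department, a heightened civil standard, weight is at least 70): (g) net 82−16=66 < 70 — fails; (h) 69 < 70 — fails.
  Stage II.2 not carried; the department fails its burden.
The analysis ends at Stage II.2; the appellant prevails on this issue.
— Issue III —
Stage III.1 — burden on appellant; standard: a preponderance (weight exceeds 51).
    (i): 89 − 37 = 52 > 51 [met]
    (j): 53 > 51 [met]
  All elements met. The burden passes to the department.
Stage III.2 — burden on department; standard: a preponderance (weight exceeds 51).
    (k): 90 − 40 = 50 ≤ 51 [not met]
    (l): 98 − 47 = 51 ≤ 51 [not met]
  Not every element is met, so the department fails to carry Stage III.2.
So the appellant prevails on this issue.
Per-issue: Issue I → appellant; Issue II → appellant; Issue III → appellant. The appellant must prevail on every issue; overall, the appellant prevails.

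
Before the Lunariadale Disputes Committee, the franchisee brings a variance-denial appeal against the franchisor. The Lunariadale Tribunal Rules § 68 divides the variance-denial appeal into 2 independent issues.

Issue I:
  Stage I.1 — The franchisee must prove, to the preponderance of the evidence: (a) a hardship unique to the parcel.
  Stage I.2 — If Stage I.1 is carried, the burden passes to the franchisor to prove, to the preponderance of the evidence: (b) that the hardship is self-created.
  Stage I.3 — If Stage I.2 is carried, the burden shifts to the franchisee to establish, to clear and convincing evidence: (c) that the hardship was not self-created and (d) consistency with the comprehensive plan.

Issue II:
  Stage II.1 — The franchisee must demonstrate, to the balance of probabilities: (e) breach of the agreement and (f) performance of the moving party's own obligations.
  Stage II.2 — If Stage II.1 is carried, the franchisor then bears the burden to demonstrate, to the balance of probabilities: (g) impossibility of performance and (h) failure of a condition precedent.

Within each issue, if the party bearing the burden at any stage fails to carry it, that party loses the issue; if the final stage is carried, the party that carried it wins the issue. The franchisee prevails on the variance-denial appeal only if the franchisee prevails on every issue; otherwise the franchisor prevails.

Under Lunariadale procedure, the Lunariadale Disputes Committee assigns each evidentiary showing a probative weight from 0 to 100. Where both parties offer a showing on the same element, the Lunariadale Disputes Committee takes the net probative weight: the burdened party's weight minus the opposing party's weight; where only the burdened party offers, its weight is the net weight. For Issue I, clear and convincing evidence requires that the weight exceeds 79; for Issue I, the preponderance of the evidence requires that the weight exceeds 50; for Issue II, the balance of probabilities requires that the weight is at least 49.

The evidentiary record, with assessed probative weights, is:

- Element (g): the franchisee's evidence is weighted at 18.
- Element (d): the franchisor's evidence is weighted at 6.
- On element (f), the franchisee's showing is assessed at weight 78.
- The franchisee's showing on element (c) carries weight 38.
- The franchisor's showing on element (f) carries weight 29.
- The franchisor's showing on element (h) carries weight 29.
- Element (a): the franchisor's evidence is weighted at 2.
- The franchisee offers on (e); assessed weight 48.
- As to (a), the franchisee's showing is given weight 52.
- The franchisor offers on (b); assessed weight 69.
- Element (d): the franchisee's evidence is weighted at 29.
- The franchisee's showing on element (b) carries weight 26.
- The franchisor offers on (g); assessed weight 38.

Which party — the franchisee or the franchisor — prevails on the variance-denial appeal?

franchisor

— Issue I —
Stage I.1 — burden on franchisee; standard: the preponderance of the evidence (weight exceeds 50).
    (a): 52 − 2 = 50 ≤ 50 [not met]
  Stage I.1 not carried; the franchisee fails its burden.
So the franchisor prevails on this issue.
— Issue II —
Stage II.1 — burden on franchisee; standard: the balance of probabilities (weight is at least 49).
    (e): 48 < 49 [not met]
    (f): 78 − 29 = 49 ≥ 49 [met]
  Not every element is met, so the franchisee fails to carry Stage II.1.
The franchisor prevails on this issue.
Per-issue: Issue I → franchisor; Issue II → franchisor. The franchisee must prevail on every issue; overall, the franchisor prevails.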